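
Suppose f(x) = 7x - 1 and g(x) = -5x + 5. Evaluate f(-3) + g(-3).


f(-3) = -22
g(-3) = 20
Sum = -2

-2


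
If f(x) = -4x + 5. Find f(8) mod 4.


f(8) = -27
-27 mod 4 = 1

1


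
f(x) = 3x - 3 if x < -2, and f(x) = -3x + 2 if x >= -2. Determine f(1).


1 satisfies x >= -2
f(1) = -1

-1


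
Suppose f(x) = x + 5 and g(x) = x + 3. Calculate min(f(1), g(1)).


f(1) = 6
g(1) = 4
min = 4

4


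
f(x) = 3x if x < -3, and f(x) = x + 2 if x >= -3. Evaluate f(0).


0 satisfies x >= -3
f(0) = 2

2


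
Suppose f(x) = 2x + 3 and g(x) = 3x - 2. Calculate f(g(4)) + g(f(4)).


54


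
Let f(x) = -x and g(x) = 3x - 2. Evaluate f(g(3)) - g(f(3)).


f(g(3)) = -7
g(f(3)) = -11
Difference = 4

4


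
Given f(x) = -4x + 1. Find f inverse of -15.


Solve -4x + 1 = -15
x = (-15 - 1) / (-4) = 4

4


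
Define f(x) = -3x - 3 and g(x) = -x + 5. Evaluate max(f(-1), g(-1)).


f(-1) = 0
g(-1) = 6
max = 6

6


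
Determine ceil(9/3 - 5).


-2


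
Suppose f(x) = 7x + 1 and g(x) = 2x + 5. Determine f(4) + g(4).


f(4) = 29
g(4) = 13
Sum = 42

42


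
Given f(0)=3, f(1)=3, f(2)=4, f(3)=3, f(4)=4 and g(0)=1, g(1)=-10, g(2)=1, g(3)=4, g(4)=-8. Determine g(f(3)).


f(3) = 3
g(3) = 4

4


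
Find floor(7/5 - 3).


7/5 = 1.4
1.4 - 3 = -1.6
floor(-1.6) = -2

-2


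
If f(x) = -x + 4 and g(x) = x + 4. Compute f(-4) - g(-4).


f(-4) = 8
g(-4) = 0
Difference = 8

8


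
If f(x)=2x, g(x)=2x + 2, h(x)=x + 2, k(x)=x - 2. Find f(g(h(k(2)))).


k(2) = 0
h(0) = 2
g(2) = 6
f(6) = 12

12


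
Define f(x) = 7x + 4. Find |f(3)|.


f(3) = 25
|25| = 25

25


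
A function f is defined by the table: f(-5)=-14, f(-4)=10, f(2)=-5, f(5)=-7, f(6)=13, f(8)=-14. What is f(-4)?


Reading from the table at x = -4

10


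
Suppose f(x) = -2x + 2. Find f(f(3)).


f(3) = -4
f(-4) = 10

10


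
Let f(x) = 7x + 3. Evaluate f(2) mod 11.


f(2) = 17
17 mod 11 = 6

6


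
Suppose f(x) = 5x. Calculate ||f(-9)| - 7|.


f(-9) = -45
|-45| = 45
|45 - 7| = 38

38


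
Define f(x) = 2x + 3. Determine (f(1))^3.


f(1) = 5
(5)^3 = 125

125


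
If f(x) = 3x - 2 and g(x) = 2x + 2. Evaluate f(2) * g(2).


f(2) = 4
g(2) = 6
Product = 24

24


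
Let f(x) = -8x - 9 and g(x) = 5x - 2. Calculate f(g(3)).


g(3) = 13
f(13) = -113

-113


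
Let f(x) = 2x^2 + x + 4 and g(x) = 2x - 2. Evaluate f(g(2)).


14


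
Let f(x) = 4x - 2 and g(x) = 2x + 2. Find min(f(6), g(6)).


f(6) = 22
g(6) = 14
min = 14

14


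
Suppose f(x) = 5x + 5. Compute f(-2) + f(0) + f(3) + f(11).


80


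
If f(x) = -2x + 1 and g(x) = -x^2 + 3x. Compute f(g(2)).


g(2) = 2
f(2) = -3

-3


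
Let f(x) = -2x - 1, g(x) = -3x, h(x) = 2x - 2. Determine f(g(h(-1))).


h(-1) = -4
g(-4) = 12
f(12) = -25

-25


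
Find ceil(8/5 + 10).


12


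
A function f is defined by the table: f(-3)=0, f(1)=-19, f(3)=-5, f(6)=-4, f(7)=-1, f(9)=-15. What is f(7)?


-1


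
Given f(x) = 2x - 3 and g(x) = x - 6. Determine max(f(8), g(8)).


f(8) = 13
g(8) = 2
max = 13

13


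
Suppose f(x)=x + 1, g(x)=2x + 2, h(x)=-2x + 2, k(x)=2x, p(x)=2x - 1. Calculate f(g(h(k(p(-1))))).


p(-1) = -3
k(-3) = -6
h(-6) = 14
g(14) = 30
f(30) = 31

31


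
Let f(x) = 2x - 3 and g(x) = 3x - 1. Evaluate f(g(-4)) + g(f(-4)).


f(g(-4)) = -29
g(f(-4)) = -34
Sum = -63

-63


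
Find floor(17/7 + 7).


17/7 = 2.4286
2.4286 + 7 = 9.4286
floor(9.4286) = 9

9


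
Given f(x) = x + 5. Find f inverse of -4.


-9


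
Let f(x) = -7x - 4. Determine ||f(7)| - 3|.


f(7) = -53
|-53| = 53
|53 - 3| = 50

50


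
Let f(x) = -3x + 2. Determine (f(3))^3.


f(3) = -7
(-7)^3 = -343

-343


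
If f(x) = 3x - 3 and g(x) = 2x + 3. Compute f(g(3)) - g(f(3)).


f(g(3)) = 24
g(f(3)) = 15
Difference = 9

9


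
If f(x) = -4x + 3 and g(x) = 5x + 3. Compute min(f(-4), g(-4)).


f(-4) = 19
g(-4) = -17
min = -17

-17


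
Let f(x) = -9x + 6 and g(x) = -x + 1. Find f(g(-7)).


g(-7) = 8
f(8) = -66

-66


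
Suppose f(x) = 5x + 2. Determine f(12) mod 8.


f(12) = 62
62 mod 8 = 6

6


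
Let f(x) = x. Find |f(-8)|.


f(-8) = -8
|-8| = 8

8


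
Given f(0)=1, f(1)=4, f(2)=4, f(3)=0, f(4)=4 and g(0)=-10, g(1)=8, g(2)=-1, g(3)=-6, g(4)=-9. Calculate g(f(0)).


8


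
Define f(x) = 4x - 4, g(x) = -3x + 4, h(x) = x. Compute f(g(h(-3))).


h(-3) = -3
g(-3) = 13
f(13) = 48

48


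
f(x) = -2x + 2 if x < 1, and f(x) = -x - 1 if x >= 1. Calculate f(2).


-3


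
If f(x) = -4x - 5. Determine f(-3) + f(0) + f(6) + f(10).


f(-3) = 7
f(0) = -5
f(6) = -29
f(10) = -45
Sum = -72

-72


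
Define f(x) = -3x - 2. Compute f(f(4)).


f(4) = -14
f(-14) = 40

40


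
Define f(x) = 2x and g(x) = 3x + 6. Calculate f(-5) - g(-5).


f(-5) = -10
g(-5) = -9
Difference = -1

-1


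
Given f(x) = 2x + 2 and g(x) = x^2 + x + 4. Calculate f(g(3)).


34


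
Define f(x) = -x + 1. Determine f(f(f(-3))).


f(-3) = 4
f(4) = -3
f(-3) = 4

4


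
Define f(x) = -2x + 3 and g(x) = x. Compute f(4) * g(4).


-20


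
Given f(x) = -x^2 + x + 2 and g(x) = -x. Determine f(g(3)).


g(3) = -3
f(-3) = (-1)*(-3)^2 + 1*(-3) + 2 = -10

-10


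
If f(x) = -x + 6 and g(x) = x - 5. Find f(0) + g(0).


f(0) = 6
g(0) = -5
Sum = 1

1


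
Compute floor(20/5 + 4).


8


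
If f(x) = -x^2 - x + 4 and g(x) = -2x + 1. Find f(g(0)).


g(0) = 1
f(1) = (-1)*(1)^2 - 1*(1) + 4 = 2

2


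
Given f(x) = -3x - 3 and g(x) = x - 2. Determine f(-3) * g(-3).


f(-3) = 6
g(-3) = -5
Product = -30

-30


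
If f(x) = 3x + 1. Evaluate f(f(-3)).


f(-3) = -8
f(-8) = -23

-23


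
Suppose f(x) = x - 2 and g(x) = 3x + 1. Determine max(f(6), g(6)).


f(6) = 4
g(6) = 19
max = 19

19


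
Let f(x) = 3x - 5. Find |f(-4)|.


17


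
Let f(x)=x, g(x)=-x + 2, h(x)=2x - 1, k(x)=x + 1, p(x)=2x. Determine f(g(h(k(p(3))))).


p(3) = 6
k(6) = 7
h(7) = 13
g(13) = -11
f(-11) = -11

-11


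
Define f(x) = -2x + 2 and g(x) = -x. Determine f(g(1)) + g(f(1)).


f(g(1)) = 4
g(f(1)) = 0
Sum = 4

4


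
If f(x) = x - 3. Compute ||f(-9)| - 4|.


f(-9) = -12
|-12| = 12
|12 - 4| = 8

8


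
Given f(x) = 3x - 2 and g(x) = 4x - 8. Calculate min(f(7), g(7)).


f(7) = 19
g(7) = 20
min = 19

19


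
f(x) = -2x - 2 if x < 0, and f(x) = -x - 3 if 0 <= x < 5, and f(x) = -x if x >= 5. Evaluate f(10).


10 satisfies x >= 5
f(10) = -10

-10


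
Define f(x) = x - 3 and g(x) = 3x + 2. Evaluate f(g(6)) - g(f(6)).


f(g(6)) = 17
g(f(6)) = 11
Difference = 6

6


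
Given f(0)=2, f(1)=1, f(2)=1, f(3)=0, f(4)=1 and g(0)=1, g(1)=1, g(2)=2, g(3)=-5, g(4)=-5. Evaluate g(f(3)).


f(3) = 0
g(0) = 1

1


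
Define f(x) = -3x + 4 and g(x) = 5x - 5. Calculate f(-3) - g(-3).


33


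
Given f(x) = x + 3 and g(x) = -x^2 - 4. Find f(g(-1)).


-2


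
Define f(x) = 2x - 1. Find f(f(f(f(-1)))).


f(-1) = -3
f(-3) = -7
f(-7) = -15
f(-15) = -31

-31


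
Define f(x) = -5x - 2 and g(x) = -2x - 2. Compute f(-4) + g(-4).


f(-4) = 18
g(-4) = 6
Sum = 24

24


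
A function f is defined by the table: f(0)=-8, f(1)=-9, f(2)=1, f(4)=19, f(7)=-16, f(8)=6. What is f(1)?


Reading from the table at x = 1

-9


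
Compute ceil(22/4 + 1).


22/4 = 5.5
5.5 + 1 = 6.5
ceil(6.5) = 7

7


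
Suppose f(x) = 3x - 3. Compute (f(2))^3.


f(2) = 3
(3)^3 = 27

27


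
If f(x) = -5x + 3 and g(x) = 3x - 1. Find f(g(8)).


g(8) = 23
f(23) = -112

-112


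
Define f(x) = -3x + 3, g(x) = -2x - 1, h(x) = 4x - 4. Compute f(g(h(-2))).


h(-2) = -12
g(-12) = 23
f(23) = -66

-66


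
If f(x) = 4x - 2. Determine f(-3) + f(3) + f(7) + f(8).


f(-3) = -14
f(3) = 10
f(7) = 26
f(8) = 30
Sum = 52

52


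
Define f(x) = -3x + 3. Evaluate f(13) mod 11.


8


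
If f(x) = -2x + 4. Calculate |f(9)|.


f(9) = -14
|-14| = 14

14


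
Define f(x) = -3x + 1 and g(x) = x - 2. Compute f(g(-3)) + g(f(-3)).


f(g(-3)) = 16
g(f(-3)) = 8
Sum = 24

24


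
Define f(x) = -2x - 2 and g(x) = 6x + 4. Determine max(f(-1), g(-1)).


f(-1) = 0
g(-1) = -2
max = 0

0


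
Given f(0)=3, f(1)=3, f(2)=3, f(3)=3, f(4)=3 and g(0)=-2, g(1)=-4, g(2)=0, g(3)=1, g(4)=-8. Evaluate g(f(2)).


f(2) = 3
g(3) = 1

1


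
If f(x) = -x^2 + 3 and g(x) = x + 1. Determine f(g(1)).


g(1) = 2
f(2) = (-1)*(2)^2 + 3 = -1

-1


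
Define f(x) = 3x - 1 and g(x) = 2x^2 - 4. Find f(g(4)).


g(4) = 28
f(28) = 83

83


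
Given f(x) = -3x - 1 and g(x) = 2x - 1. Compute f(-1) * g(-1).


-6


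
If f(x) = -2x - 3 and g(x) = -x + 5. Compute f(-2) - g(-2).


f(-2) = 1
g(-2) = 7
Difference = -6

-6


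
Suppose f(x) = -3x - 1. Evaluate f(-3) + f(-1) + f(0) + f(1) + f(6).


f(-3) = 8
f(-1) = 2
f(0) = -1
f(1) = -4
f(6) = -19
Sum = -14

-14


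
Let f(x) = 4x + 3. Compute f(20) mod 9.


2


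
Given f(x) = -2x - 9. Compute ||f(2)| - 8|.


f(2) = -13
|-13| = 13
|13 - 8| = 5

5


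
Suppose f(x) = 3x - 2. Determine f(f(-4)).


f(-4) = -14
f(-14) = -44

-44


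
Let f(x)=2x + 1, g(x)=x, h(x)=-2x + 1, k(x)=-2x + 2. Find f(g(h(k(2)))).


k(2) = -2
h(-2) = 5
g(5) = 5
f(5) = 11

11


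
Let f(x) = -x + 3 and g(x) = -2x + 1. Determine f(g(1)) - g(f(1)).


f(g(1)) = 4
g(f(1)) = -3
Difference = 7

7


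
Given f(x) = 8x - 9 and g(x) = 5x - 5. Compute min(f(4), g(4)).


15


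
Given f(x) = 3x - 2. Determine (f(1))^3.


f(1) = 1
(1)^3 = 1

1


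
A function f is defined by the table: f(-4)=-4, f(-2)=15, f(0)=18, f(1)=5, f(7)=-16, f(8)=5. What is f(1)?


Reading from the table at x = 1

5


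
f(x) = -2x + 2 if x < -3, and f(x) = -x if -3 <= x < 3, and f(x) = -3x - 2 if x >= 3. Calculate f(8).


8 satisfies x >= 3
f(8) = -26

-26


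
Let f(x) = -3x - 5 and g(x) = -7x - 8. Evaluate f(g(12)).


g(12) = -92
f(-92) = 271

271


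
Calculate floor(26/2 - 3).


26/2 = 13
13 - 3 = 10
floor(10) = 10

10


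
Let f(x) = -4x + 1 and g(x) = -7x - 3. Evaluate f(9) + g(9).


f(9) = -35
g(9) = -66
Sum = -101

-101


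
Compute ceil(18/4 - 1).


4


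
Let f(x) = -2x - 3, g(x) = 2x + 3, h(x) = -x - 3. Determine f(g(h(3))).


h(3) = -6
g(-6) = -9
f(-9) = 15

15


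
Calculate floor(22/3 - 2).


22/3 = 7.3333
7.3333 - 2 = 5.3333
floor(5.3333) = 5

5


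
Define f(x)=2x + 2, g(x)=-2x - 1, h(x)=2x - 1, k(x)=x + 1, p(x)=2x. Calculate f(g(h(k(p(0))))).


p(0) = 0
k(0) = 1
h(1) = 1
g(1) = -3
f(-3) = -4

-4


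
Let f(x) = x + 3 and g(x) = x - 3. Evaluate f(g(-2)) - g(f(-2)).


f(g(-2)) = -2
g(f(-2)) = -2
Difference = 0

0


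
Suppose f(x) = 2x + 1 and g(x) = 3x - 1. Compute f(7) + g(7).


f(7) = 15
g(7) = 20
Sum = 35

35


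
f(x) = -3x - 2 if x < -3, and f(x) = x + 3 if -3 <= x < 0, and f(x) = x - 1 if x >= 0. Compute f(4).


3


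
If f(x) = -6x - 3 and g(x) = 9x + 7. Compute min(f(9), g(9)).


-57


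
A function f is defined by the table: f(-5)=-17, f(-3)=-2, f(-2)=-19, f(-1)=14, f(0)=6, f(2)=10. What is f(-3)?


Reading from the table at x = -3

-2


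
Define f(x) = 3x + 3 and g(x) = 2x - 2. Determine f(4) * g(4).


90


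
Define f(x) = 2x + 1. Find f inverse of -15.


-8


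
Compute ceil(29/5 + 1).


29/5 = 5.8
5.8 + 1 = 6.8
ceil(6.8) = 7

7


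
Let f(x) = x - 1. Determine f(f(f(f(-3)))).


f(-3) = -4
f(-4) = -5
f(-5) = -6
f(-6) = -7

-7


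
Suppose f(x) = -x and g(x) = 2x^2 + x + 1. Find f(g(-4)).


g(-4) = 29
f(29) = -29

-29


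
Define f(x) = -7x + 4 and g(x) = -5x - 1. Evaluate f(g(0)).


g(0) = -1
f(-1) = 11

11


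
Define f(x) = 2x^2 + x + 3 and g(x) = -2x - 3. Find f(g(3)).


g(3) = -9
f(-9) = 2*(-9)^2 + 1*(-9) + 3 = 156

156


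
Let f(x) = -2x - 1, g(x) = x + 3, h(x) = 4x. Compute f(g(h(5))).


h(5) = 20
g(20) = 23
f(23) = -47

-47


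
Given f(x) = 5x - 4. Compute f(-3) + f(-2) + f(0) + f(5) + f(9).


f(-3) = -19
f(-2) = -14
f(0) = -4
f(5) = 21
f(9) = 41
Sum = 25

25


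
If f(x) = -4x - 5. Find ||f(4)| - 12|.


9


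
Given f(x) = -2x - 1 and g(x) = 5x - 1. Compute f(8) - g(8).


f(8) = -17
g(8) = 39
Difference = -56

-56


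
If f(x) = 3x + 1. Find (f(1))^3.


f(1) = 4
(4)^3 = 64

64


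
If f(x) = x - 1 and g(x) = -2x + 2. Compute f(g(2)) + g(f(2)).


f(g(2)) = -3
g(f(2)) = 0
Sum = -3

-3


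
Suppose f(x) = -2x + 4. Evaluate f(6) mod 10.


f(6) = -8
-8 mod 10 = 2

2


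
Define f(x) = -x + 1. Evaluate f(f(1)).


f(1) = 0
f(0) = 1

1


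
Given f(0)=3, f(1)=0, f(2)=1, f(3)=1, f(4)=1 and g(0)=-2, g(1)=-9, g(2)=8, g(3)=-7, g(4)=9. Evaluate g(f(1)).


f(1) = 0
g(0) = -2

-2


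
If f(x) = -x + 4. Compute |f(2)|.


f(2) = 2
|2| = 2

2


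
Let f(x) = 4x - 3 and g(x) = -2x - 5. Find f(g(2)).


g(2) = -9
f(-9) = -39

-39


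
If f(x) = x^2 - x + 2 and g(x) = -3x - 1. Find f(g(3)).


g(3) = -10
f(-10) = 1*(-10)^2 - 1*(-10) + 2 = 112

112


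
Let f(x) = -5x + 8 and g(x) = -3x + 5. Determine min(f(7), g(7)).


-27


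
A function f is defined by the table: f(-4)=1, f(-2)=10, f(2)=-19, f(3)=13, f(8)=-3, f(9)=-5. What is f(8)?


Reading from the table at x = 8

-3


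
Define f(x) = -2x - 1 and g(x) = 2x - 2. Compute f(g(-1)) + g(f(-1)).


7


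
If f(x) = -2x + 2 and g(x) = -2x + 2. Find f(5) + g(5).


f(5) = -8
g(5) = -8
Sum = -16

-16


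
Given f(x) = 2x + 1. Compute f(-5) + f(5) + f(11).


f(-5) = -9
f(5) = 11
f(11) = 23
Sum = 25

25


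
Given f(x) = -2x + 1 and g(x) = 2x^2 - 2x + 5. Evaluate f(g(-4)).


g(-4) = 45
f(45) = -89

-89


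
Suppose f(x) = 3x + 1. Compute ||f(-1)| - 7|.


f(-1) = -2
|-2| = 2
|2 - 7| = 5

5


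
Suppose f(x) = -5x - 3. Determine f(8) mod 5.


f(8) = -43
-43 mod 5 = 2

2


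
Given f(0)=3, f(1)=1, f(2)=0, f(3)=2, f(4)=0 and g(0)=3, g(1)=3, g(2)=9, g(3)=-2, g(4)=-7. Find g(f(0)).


f(0) = 3
g(3) = -2

-2


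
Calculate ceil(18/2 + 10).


18/2 = 9
9 + 10 = 19
ceil(19) = 19

19


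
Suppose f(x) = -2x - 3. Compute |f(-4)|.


5


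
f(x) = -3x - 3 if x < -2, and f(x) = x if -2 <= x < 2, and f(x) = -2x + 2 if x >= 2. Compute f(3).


3 satisfies x >= 2
f(3) = -4

-4


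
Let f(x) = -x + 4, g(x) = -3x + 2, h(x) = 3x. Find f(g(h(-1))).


h(-1) = -3
g(-3) = 11
f(11) = -7

-7


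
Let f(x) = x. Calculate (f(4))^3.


64


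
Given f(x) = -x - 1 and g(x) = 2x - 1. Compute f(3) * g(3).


f(3) = -4
g(3) = 5
Product = -20

-20


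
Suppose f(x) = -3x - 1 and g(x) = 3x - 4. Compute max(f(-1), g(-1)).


f(-1) = 2
g(-1) = -7
max = 2

2


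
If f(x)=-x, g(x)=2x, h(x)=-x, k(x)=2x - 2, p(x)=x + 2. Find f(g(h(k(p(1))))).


8


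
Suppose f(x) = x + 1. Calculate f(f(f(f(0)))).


f(0) = 1
f(1) = 2
f(2) = 3
f(3) = 4

4


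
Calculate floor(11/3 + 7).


11/3 = 3.6667
3.6667 + 7 = 10.6667
floor(10.6667) = 10

10


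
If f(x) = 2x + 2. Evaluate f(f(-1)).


2


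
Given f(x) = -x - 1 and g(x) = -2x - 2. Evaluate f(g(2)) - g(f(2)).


1


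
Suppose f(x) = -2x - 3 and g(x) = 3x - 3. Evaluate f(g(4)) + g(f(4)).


f(g(4)) = -21
g(f(4)) = -36
Sum = -57

-57


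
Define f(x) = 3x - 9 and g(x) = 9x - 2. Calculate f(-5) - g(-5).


f(-5) = -24
g(-5) = -47
Difference = 23

23


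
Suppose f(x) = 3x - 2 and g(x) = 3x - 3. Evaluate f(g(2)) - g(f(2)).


f(g(2)) = 7
g(f(2)) = 9
Difference = -2

-2


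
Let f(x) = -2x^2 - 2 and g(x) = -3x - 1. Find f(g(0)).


g(0) = -1
f(-1) = (-2)*(-1)^2 - 2 = -4

-4


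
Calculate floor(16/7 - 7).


16/7 = 2.2857
2.2857 - 7 = -4.7143
floor(-4.7143) = -5

-5


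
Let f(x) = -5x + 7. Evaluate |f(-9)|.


f(-9) = 52
|52| = 52

52


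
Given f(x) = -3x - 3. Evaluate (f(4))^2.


f(4) = -15
(-15)^2 = 225

225


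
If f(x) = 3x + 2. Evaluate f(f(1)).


f(1) = 5
f(5) = 17

17


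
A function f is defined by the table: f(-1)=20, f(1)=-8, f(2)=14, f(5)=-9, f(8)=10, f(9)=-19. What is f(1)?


Reading from the table at x = 1

-8


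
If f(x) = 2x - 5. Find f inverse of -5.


0


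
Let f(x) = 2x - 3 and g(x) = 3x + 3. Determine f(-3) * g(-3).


f(-3) = -9
g(-3) = -6
Product = 54

54


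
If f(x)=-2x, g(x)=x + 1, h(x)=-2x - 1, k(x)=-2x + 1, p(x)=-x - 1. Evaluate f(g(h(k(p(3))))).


p(3) = -4
k(-4) = 9
h(9) = -19
g(-19) = -18
f(-18) = 36

36


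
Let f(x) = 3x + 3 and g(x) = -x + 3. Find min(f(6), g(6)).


f(6) = 21
g(6) = -3
min = -3

-3


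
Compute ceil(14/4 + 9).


13


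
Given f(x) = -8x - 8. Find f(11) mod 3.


f(11) = -96
-96 mod 3 = 0

0


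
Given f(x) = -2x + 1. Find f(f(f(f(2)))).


f(2) = -3
f(-3) = 7
f(7) = -13
f(-13) = 27

27


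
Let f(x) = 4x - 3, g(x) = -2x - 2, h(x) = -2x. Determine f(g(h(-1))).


h(-1) = 2
g(2) = -6
f(-6) = -27

-27


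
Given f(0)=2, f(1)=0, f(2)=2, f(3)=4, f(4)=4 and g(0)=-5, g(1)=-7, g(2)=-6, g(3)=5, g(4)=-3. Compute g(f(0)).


f(0) = 2
g(2) = -6

-6


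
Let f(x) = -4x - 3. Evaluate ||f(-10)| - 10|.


27


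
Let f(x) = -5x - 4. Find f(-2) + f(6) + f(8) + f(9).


f(-2) = 6
f(6) = -34
f(8) = -44
f(9) = -49
Sum = -121

-121


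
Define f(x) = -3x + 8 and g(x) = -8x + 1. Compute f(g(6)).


149


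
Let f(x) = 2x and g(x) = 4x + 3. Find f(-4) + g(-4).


f(-4) = -8
g(-4) = -13
Sum = -21

-21


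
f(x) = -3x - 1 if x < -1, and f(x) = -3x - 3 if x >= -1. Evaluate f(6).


-21


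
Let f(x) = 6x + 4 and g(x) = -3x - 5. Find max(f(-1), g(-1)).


f(-1) = -2
g(-1) = -2
max = -2

-2


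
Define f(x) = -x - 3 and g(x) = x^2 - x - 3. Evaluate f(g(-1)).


-2


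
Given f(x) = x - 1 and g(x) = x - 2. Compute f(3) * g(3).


f(3) = 2
g(3) = 1
Product = 2

2


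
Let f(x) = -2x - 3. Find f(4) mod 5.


f(4) = -11
-11 mod 5 = 4

4


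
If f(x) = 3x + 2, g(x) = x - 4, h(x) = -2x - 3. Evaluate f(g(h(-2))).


-7


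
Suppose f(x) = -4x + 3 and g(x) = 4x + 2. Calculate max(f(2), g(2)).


f(2) = -5
g(2) = 10
max = 10

10


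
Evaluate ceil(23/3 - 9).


23/3 = 7.6667
7.6667 - 9 = -1.3333
ceil(-1.3333) = -1

-1


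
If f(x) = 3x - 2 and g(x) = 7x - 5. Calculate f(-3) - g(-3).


f(-3) = -11
g(-3) = -26
Difference = 15

15


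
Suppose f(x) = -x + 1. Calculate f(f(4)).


f(4) = -3
f(-3) = 4

4


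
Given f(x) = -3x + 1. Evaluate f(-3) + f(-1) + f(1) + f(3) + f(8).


f(-3) = 10
f(-1) = 4
f(1) = -2
f(3) = -8
f(8) = -23
Sum = -19

-19


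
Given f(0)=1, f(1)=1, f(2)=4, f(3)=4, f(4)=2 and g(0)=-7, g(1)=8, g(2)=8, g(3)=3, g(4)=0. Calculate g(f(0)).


f(0) = 1
g(1) = 8

8


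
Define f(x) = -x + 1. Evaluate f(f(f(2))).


f(2) = -1
f(-1) = 2
f(2) = -1

-1


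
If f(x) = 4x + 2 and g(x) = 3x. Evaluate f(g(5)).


g(5) = 15
f(15) = 62

62


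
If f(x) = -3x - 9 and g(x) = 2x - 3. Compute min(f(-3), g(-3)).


f(-3) = 0
g(-3) = -9
min = -9

-9


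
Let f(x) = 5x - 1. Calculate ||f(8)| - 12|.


f(8) = 39
|39| = 39
|39 - 12| = 27

27


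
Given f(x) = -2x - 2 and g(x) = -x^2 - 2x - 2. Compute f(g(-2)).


g(-2) = -2
f(-2) = 2

2


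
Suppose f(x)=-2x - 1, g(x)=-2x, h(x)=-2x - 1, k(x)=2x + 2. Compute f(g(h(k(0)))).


k(0) = 2
h(2) = -5
g(-5) = 10
f(10) = -21

-21


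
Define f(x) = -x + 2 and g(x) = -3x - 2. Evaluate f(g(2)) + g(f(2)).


f(g(2)) = 10
g(f(2)) = -2
Sum = 8

8


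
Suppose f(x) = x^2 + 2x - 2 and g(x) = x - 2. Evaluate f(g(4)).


6


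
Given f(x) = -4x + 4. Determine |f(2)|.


f(2) = -4
|-4| = 4

4


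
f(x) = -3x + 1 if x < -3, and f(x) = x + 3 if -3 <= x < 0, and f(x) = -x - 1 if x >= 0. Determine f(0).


0 satisfies x >= 0
f(0) = -1

-1


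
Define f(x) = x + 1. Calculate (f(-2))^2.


f(-2) = -1
(-1)^2 = 1

1


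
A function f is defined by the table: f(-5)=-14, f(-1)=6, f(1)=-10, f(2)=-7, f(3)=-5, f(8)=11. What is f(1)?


Reading from the table at x = 1

-10


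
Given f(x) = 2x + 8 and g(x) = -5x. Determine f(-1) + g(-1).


f(-1) = 6
g(-1) = 5
Sum = 11

11


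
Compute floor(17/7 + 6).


17/7 = 2.4286
2.4286 + 6 = 8.4286
floor(8.4286) = 8

8


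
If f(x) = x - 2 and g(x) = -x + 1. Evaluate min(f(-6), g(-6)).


f(-6) = -8
g(-6) = 7
min = -8

-8


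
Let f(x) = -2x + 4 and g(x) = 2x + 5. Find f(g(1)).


-10


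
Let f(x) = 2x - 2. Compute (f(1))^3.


0


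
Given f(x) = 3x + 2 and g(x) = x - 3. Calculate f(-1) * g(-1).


f(-1) = -1
g(-1) = -4
Product = 4

4


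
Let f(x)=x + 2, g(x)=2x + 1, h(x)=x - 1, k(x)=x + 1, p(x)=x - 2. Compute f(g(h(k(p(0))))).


p(0) = -2
k(-2) = -1
h(-1) = -2
g(-2) = -3
f(-3) = -1

-1


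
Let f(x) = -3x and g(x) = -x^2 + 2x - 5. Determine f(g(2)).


g(2) = -5
f(-5) = 15

15


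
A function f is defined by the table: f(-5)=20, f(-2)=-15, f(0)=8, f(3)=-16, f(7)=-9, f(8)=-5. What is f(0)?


Reading from the table at x = 0

8


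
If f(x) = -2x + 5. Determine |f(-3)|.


f(-3) = 11
|11| = 11

11


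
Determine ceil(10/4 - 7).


-4


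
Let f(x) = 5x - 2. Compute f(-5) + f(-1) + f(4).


f(-5) = -27
f(-1) = -7
f(4) = 18
Sum = -16

-16


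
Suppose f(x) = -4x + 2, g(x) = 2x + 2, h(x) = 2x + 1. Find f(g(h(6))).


h(6) = 13
g(13) = 28
f(28) = -110

-110


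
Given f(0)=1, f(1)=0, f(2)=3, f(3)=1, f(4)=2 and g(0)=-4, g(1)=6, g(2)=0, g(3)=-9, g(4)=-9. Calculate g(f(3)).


f(3) = 1
g(1) = 6

6


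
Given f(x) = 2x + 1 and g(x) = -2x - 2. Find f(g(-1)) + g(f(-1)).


f(g(-1)) = 1
g(f(-1)) = 0
Sum = 1

1


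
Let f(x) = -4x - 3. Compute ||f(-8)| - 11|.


f(-8) = 29
|29| = 29
|29 - 11| = 18

18


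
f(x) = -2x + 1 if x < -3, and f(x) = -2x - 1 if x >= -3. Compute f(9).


9 satisfies x >= -3
f(9) = -19

-19


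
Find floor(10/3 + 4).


10/3 = 3.3333
3.3333 + 4 = 7.3333
floor(7.3333) = 7

7


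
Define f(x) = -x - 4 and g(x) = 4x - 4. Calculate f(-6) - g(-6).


f(-6) = 2
g(-6) = -28
Difference = 30

30


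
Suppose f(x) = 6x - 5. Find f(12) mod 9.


4


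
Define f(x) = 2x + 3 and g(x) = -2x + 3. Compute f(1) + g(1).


f(1) = 5
g(1) = 1
Sum = 6

6


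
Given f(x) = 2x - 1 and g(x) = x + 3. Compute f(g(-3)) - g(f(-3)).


f(g(-3)) = -1
g(f(-3)) = -4
Difference = 3

3


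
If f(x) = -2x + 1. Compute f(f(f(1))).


f(1) = -1
f(-1) = 3
f(3) = -5

-5


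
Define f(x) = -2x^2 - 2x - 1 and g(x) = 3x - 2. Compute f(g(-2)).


g(-2) = -8
f(-8) = (-2)*(-8)^2 - 2*(-8) - 1 = -113

-113


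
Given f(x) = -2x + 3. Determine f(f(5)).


f(5) = -7
f(-7) = 17

17


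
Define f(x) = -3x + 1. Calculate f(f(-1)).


f(-1) = 4
f(4) = -11

-11


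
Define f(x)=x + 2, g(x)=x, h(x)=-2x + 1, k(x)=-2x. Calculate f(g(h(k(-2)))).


-5


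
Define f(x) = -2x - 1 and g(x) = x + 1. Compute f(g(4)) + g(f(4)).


f(g(4)) = -11
g(f(4)) = -8
Sum = -19

-19


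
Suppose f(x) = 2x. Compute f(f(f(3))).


f(3) = 6
f(6) = 12
f(12) = 24

24


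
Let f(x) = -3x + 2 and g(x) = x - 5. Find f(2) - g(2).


f(2) = -4
g(2) = -3
Difference = -1

-1


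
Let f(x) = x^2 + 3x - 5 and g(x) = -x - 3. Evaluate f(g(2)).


g(2) = -5
f(-5) = 1*(-5)^2 + 3*(-5) - 5 = 5

5


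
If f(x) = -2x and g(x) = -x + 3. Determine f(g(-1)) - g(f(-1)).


f(g(-1)) = -8
g(f(-1)) = 1
Difference = -9

-9


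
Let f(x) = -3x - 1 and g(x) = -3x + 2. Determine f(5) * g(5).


f(5) = -16
g(5) = -13
Product = 208

208


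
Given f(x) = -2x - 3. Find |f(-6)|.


f(-6) = 9
|9| = 9

9


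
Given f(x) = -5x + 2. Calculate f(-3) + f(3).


f(-3) = 17
f(3) = -13
Sum = 4

4


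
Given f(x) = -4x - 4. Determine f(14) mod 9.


3


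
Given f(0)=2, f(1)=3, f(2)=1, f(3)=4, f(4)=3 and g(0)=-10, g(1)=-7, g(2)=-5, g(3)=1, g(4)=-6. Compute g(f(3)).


f(3) = 4
g(4) = -6

-6


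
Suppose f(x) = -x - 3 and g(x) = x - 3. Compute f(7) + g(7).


f(7) = -10
g(7) = 4
Sum = -6

-6


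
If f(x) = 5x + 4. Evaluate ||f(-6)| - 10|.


f(-6) = -26
|-26| = 26
|26 - 10| = 16

16


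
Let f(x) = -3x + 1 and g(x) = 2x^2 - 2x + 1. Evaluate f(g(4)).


-74


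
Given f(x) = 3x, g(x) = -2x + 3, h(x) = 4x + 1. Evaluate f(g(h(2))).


-45


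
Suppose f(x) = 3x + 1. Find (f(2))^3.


f(2) = 7
(7)^3 = 343

343


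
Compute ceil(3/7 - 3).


3/7 = 0.4286
0.4286 - 3 = -2.5714
ceil(-2.5714) = -2

-2


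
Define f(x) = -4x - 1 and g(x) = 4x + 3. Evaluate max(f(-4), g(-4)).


f(-4) = 15
g(-4) = -13
max = 15

15


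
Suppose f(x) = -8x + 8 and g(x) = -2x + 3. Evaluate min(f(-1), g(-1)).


f(-1) = 16
g(-1) = 5
min = 5

5


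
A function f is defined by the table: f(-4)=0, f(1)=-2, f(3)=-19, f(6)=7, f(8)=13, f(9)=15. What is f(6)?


Reading from the table at x = 6

7


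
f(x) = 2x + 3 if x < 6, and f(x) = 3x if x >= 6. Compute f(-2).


-2 satisfies x < 6
f(-2) = -1

-1


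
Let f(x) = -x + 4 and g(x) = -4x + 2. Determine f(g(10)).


g(10) = -38
f(-38) = 42

42


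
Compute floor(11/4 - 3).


11/4 = 2.75
2.75 - 3 = -0.25
floor(-0.25) = -1

-1


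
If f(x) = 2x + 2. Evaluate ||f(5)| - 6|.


f(5) = 12
|12| = 12
|12 - 6| = 6

6


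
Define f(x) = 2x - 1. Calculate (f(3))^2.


f(3) = 5
(5)^2 = 25

25


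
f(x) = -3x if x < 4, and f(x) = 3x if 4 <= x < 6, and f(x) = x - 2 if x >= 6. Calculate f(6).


6 satisfies x >= 6
f(6) = 4

4


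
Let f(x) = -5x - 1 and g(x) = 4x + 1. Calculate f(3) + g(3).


-3


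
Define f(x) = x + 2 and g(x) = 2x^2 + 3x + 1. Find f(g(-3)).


12


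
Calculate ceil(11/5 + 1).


11/5 = 2.2
2.2 + 1 = 3.2
ceil(3.2) = 4

4


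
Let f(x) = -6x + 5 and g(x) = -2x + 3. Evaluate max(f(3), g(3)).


-3


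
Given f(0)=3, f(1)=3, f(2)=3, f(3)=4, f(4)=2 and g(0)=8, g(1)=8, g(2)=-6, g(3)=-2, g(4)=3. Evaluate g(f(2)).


f(2) = 3
g(3) = -2

-2


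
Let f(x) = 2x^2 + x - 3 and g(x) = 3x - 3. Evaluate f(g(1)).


g(1) = 0
f(0) = 2*(0)^2 + 1*(0) - 3 = -3

-3


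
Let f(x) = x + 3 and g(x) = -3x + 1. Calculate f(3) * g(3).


f(3) = 6
g(3) = -8
Product = -48

-48


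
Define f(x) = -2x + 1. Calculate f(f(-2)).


f(-2) = 5
f(5) = -9

-9


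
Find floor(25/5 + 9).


14


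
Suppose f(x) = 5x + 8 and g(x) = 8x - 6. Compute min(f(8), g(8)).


f(8) = 48
g(8) = 58
min = 48

48


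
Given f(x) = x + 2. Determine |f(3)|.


f(3) = 5
|5| = 5

5


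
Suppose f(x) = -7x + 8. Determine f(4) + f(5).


f(4) = -20
f(5) = -27
Sum = -47

-47


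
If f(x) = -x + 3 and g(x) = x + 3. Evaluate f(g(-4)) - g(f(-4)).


f(g(-4)) = 4
g(f(-4)) = 10
Difference = -6

-6


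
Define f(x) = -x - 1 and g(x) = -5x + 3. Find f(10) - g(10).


f(10) = -11
g(10) = -47
Difference = 36

36


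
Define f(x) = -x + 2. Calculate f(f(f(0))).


f(0) = 2
f(2) = 0
f(0) = 2

2


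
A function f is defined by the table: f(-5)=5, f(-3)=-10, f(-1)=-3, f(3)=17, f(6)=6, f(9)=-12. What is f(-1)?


Reading from the table at x = -1

-3


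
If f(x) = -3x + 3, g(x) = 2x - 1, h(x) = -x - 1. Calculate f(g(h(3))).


30


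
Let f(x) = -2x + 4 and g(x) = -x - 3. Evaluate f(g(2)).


g(2) = -5
f(-5) = 14

14


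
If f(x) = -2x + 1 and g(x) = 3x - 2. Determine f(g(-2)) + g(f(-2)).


f(g(-2)) = 17
g(f(-2)) = 13
Sum = 30

30


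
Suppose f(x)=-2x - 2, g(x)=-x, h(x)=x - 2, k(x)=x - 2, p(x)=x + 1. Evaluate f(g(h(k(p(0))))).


p(0) = 1
k(1) = -1
h(-1) = -3
g(-3) = 3
f(3) = -8

-8


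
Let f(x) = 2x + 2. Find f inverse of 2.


Solve 2x + 2 = 2
x = (2 - 2) / 2 = 0

0


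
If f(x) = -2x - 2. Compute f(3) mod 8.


f(3) = -8
-8 mod 8 = 0

0


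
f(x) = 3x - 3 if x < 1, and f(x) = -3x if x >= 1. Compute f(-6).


-6 satisfies x < 1
f(-6) = -21

-21


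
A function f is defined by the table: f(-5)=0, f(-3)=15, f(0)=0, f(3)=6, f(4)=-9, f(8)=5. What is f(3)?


Reading from the table at x = 3

6


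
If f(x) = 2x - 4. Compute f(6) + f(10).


f(6) = 8
f(10) = 16
Sum = 24

24


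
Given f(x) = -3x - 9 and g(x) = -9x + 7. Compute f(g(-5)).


-165


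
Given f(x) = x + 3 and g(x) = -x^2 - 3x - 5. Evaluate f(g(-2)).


g(-2) = -3
f(-3) = 0

0


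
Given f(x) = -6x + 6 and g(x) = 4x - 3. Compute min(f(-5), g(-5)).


-23


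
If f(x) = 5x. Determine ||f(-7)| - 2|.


f(-7) = -35
|-35| = 35
|35 - 2| = 33

33


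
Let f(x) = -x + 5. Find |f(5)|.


0


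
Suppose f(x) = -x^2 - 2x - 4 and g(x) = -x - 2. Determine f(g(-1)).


g(-1) = -1
f(-1) = (-1)*(-1)^2 - 2*(-1) - 4 = -3

-3


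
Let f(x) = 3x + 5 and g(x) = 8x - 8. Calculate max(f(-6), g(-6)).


-13


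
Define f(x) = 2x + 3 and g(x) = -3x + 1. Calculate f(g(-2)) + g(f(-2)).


f(g(-2)) = 17
g(f(-2)) = 4
Sum = 21

21


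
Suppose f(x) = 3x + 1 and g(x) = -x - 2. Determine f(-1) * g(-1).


f(-1) = -2
g(-1) = -1
Product = 2

2


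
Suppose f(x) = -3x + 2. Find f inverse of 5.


-1


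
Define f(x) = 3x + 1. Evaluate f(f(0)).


f(0) = 1
f(1) = 4

4


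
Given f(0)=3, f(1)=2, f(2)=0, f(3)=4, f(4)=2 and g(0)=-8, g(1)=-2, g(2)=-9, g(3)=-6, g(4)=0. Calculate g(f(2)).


-8


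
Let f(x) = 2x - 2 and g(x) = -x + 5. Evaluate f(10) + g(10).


13


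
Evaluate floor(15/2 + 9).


15/2 = 7.5
7.5 + 9 = 16.5
floor(16.5) = 16

16


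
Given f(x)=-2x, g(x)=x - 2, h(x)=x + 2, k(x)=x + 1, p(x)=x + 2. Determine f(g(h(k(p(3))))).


p(3) = 5
k(5) = 6
h(6) = 8
g(8) = 6
f(6) = -12

-12


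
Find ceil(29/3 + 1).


11


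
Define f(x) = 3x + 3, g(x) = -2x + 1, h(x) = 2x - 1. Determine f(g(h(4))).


h(4) = 7
g(7) = -13
f(-13) = -36

-36


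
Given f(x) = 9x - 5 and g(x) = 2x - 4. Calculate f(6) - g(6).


f(6) = 49
g(6) = 8
Difference = 41

41


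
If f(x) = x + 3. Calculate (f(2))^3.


f(2) = 5
(5)^3 = 125

125


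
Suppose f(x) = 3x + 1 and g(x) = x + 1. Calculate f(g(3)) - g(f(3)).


f(g(3)) = 13
g(f(3)) = 11
Difference = 2

2


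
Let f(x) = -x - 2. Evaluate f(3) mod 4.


f(3) = -5
-5 mod 4 = 3

3


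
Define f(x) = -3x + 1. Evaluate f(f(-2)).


f(-2) = 7
f(7) = -20

-20


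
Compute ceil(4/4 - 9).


4/4 = 1
1 - 9 = -8
ceil(-8) = -8

-8


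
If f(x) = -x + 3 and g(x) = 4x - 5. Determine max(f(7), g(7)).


f(7) = -4
g(7) = 23
max = 23

23


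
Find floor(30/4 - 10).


30/4 = 7.5
7.5 - 10 = -2.5
floor(-2.5) = -3

-3


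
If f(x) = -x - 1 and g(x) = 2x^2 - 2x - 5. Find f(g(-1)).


g(-1) = -1
f(-1) = 0

0


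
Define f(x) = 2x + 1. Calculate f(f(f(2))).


f(2) = 5
f(5) = 11
f(11) = 23

23


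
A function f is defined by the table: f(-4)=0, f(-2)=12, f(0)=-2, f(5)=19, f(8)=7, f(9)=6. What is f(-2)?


Reading from the table at x = -2

12


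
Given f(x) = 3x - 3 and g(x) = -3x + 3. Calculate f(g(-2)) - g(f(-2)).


-6


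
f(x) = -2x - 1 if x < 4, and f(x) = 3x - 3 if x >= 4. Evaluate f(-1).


-1 satisfies x < 4
f(-1) = 1

1


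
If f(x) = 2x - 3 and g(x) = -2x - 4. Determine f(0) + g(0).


f(0) = -3
g(0) = -4
Sum = -7

-7


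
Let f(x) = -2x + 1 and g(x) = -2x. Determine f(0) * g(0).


f(0) = 1
g(0) = 0
Product = 0

0


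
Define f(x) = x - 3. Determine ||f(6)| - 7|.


4


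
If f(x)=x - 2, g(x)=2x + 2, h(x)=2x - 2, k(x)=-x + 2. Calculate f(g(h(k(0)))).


4


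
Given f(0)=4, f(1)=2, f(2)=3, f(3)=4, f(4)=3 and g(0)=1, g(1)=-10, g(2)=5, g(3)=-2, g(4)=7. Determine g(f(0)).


f(0) = 4
g(4) = 7

7


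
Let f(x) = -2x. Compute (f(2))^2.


f(2) = -4
(-4)^2 = 16

16


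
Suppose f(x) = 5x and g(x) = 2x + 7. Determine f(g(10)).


g(10) = 27
f(27) = 135

135


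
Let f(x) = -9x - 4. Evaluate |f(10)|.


f(10) = -94
|-94| = 94

94


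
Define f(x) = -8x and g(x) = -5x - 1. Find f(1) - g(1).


f(1) = -8
g(1) = -6
Difference = -2

-2


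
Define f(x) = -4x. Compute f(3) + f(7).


f(3) = -12
f(7) = -28
Sum = -40

-40


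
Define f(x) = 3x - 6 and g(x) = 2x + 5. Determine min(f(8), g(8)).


f(8) = 18
g(8) = 21
min = 18

18


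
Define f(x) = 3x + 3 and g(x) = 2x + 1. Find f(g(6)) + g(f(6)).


f(g(6)) = 42
g(f(6)) = 43
Sum = 85

85


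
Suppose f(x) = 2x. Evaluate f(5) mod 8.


f(5) = 10
10 mod 8 = 2

2


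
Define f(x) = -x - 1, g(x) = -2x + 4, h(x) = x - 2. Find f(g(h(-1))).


h(-1) = -3
g(-3) = 10
f(10) = -11

-11


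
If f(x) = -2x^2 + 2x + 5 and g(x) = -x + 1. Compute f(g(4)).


g(4) = -3
f(-3) = (-2)*(-3)^2 + 2*(-3) + 5 = -19

-19


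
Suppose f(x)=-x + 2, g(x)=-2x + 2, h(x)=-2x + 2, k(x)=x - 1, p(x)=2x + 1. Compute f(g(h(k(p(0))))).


4


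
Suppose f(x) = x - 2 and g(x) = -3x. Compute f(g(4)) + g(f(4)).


f(g(4)) = -14
g(f(4)) = -6
Sum = -20

-20


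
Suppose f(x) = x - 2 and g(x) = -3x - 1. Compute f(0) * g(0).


f(0) = -2
g(0) = -1
Product = 2

2


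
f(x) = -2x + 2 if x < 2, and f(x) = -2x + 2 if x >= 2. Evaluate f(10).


10 satisfies x >= 2
f(10) = -18

-18


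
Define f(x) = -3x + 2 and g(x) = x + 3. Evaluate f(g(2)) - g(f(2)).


f(g(2)) = -13
g(f(2)) = -1
Difference = -12

-12


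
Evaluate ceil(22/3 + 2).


22/3 = 7.3333
7.3333 + 2 = 9.3333
ceil(9.3333) = 10

10


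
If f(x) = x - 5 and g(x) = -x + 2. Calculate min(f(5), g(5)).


f(5) = 0
g(5) = -3
min = -3

-3


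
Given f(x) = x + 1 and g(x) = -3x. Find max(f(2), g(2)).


f(2) = 3
g(2) = -6
max = 3

3


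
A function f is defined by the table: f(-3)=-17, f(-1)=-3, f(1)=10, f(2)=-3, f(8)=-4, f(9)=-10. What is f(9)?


Reading from the table at x = 9

-10


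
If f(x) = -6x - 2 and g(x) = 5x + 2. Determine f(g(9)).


g(9) = 47
f(47) = -284

-284


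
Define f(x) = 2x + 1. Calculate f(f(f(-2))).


f(-2) = -3
f(-3) = -5
f(-5) = -9

-9


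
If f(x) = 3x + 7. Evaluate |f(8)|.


f(8) = 31
|31| = 31

31


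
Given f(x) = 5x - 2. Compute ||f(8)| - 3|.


f(8) = 38
|38| = 38
|38 - 3| = 35

35


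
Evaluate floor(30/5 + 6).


30/5 = 6
6 + 6 = 12
floor(12) = 12

12


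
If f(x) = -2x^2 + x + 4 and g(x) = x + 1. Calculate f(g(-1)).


g(-1) = 0
f(0) = (-2)*(0)^2 + 1*(0) + 4 = 4

4


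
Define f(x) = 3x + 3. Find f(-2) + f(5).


15


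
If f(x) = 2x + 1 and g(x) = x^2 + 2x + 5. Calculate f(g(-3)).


g(-3) = 8
f(8) = 17

17


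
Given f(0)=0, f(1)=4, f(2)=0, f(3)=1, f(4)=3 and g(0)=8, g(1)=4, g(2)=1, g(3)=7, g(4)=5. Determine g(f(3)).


f(3) = 1
g(1) = 4

4


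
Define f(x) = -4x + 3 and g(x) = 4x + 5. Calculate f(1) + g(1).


f(1) = -1
g(1) = 9
Sum = 8

8


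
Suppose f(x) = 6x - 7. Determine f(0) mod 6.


f(0) = -7
-7 mod 6 = 5

5


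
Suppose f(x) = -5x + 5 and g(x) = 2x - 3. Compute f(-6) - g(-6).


f(-6) = 35
g(-6) = -15
Difference = 50

50


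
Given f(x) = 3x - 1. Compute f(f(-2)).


f(-2) = -7
f(-7) = -22

-22


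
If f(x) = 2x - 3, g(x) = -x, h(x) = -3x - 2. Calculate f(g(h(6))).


37


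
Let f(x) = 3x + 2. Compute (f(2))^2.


f(2) = 8
(8)^2 = 64

64


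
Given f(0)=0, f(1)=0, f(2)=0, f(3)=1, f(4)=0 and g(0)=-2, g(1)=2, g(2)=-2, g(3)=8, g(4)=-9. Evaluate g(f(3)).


f(3) = 1
g(1) = 2

2


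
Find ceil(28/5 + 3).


28/5 = 5.6
5.6 + 3 = 8.6
ceil(8.6) = 9

9


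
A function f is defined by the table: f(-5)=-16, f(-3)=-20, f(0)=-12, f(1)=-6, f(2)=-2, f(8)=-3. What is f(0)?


Reading from the table at x = 0

-12


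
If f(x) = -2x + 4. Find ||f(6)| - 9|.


1


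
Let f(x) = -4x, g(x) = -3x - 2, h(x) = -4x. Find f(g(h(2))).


h(2) = -8
g(-8) = 22
f(22) = -88

-88


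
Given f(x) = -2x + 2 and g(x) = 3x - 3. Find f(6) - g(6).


f(6) = -10
g(6) = 15
Difference = -25

-25


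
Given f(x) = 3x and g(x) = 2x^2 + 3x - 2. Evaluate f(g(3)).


g(3) = 25
f(25) = 75

75


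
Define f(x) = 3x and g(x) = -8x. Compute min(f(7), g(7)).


f(7) = 21
g(7) = -56
min = -56

-56


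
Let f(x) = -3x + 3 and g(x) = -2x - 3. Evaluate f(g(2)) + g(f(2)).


f(g(2)) = 24
g(f(2)) = 3
Sum = 27

27


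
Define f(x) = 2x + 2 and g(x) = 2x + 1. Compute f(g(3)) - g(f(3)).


f(g(3)) = 16
g(f(3)) = 17
Difference = -1

-1


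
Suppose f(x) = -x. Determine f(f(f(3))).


f(3) = -3
f(-3) = 3
f(3) = -3

-3


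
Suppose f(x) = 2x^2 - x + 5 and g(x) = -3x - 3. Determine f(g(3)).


g(3) = -12
f(-12) = 2*(-12)^2 - 1*(-12) + 5 = 305

305


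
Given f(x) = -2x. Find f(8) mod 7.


f(8) = -16
-16 mod 7 = 5

5


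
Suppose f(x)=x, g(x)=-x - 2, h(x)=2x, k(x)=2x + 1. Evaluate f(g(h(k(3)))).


k(3) = 7
h(7) = 14
g(14) = -16
f(-16) = -16

-16


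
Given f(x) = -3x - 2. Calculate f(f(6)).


f(6) = -20
f(-20) = 58

58


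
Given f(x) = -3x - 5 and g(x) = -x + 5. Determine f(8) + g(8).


f(8) = -29
g(8) = -3
Sum = -32

-32


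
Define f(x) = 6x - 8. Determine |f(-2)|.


f(-2) = -20
|-20| = 20

20


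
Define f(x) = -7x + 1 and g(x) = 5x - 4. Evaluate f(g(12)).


g(12) = 56
f(56) = -391

-391


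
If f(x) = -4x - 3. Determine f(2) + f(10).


f(2) = -11
f(10) = -43
Sum = -54

-54


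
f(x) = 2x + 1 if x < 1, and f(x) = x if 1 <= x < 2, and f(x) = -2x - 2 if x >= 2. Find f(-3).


-3 satisfies x < 1
f(-3) = -5

-5


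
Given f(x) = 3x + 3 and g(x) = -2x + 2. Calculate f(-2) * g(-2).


f(-2) = -3
g(-2) = 6
Product = -18

-18


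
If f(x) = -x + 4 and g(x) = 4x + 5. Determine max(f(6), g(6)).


f(6) = -2
g(6) = 29
max = 29

29


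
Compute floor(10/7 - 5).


-4


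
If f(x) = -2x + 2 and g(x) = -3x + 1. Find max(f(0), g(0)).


f(0) = 2
g(0) = 1
max = 2

2


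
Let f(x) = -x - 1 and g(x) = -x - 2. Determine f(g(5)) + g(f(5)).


f(g(5)) = 6
g(f(5)) = 4
Sum = 10

10


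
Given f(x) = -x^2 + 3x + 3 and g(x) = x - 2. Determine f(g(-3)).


g(-3) = -5
f(-5) = (-1)*(-5)^2 + 3*(-5) + 3 = -37

-37


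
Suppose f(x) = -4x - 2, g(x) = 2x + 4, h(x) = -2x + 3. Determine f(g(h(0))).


-42


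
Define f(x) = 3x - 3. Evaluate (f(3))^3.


f(3) = 6
(6)^3 = 216

216


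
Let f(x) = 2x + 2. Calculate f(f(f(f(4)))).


94


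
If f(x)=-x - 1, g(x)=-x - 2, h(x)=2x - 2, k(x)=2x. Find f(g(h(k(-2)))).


-9


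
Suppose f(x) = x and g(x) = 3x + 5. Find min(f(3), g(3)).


f(3) = 3
g(3) = 14
min = 3

3


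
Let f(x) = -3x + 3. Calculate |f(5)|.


12


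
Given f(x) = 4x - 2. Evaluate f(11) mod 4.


f(11) = 42
42 mod 4 = 2

2


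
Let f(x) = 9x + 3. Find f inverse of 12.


Solve 9x + 3 = 12
x = (12 - 3) / 9 = 1

1


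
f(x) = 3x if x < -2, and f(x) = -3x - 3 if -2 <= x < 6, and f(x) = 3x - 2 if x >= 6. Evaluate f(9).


9 satisfies x >= 6
f(9) = 25

25


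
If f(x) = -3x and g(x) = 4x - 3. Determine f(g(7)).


g(7) = 25
f(25) = -75

-75


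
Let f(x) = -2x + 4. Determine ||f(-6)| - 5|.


f(-6) = 16
|16| = 16
|16 - 5| = 11

11


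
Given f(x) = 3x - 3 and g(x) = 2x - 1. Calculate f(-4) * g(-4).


f(-4) = -15
g(-4) = -9
Product = 135

135
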